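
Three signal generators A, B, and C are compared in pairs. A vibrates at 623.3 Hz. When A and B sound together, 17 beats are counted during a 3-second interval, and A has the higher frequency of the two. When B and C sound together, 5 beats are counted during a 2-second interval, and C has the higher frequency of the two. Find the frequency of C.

A–B: Beat frequency = 17/3 = 5.6667 Hz.
B is below A, so f_B = 623.3 − 5.6667 = 617.6333 Hz.
B–C: Beat frequency = 5/2 = 2.5 Hz.
C is above B, so f_C = 617.6333 + 2.5 = 620.1333 Hz.

620.1333 Hz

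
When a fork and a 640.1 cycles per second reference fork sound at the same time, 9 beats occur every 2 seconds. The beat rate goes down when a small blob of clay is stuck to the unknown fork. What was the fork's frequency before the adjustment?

Beat frequency = 9/2 = 4.5 Hz.
|f − 640.1| = 4.5, so the fork was at either 635.6 Hz or 644.6 Hz.
Adding mass to a fork lowers its frequency; the adjustment lowers the fork's frequency.
The beat rate fell, so the adjustment moved the fork toward 640.1 Hz — it must have started above the reference.

644.6 Hz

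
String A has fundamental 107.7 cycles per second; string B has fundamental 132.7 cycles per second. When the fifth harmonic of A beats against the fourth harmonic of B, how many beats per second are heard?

Fifth harmonic of the first: 5·107.7 = 538.5 Hz.
Fourth harmonic of the second: 4·132.7 = 530.8 Hz.
f_beat = |538.5 − 530.8| = 7.7 Hz.

7.7 Hz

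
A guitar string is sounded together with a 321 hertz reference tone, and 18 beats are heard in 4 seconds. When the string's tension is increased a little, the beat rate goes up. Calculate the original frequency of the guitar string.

325.5 Hz

Beat frequency = 18/4 = 4.5 Hz.
|f − 321| = 4.5, so the guitar string was at either 316.5 Hz or 325.5 Hz.
Higher tension means higher frequency; the adjustment raises the guitar string's frequency.
The beat rate rose, so the adjustment moved the guitar string further from 321 Hz — it was already above the reference.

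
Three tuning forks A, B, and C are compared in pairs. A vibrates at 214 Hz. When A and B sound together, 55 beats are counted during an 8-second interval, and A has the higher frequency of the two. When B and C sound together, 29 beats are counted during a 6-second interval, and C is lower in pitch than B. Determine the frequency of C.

A–B: Beat frequency = 55/8 = 6.875 Hz.
B is below A, so f_B = 214 − 6.875 = 207.125 Hz.
B–C: Beat frequency = 29/6 = 4.8333 Hz.
C is below B, so f_C = 207.125 − 4.8333 = 202.2917 Hz.

202.2917 Hz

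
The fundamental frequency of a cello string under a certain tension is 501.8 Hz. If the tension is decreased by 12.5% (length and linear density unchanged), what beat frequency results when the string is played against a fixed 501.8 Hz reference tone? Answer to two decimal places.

32.41 Hz

For a string, f ∝ √T, so the new frequency is 501.8·√0.875 = 469.3909 Hz.
f_beat = |469.3909 − 501.8| = 32.41 Hz.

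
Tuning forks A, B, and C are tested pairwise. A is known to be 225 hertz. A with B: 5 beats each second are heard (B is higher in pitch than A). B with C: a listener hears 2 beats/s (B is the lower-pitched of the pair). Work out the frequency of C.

232 Hz

B is above A, so f_B = 225 + 5 = 230 Hz.
C is above B, so f_C = 230 + 2 = 232 Hz.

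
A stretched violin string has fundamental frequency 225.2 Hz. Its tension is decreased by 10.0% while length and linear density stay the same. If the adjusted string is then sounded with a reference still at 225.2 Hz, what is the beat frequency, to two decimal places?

11.56 Hz

For a string, f ∝ √T, so the new frequency is 225.2·√0.900 = 213.6435 Hz.
f_beat = |213.6435 − 225.2| = 11.56 Hz.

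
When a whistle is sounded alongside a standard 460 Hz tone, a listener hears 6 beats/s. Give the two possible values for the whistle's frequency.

|f − 460| = 6, so f = 460 ± 6.

454 Hz or 466 Hz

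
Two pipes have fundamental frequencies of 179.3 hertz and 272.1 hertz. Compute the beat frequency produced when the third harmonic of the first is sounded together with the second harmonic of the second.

Third harmonic of the first: 3·179.3 = 537.9 Hz.
Second harmonic of the second: 2·272.1 = 544.2 Hz.
f_beat = |537.9 − 544.2| = 6.3 Hz.

6.3 Hz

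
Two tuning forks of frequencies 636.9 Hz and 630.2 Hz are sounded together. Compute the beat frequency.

6.7 Hz

f_beat = |f₁ − f₂|.
|636.9 − 630.2| = 6.7 Hz.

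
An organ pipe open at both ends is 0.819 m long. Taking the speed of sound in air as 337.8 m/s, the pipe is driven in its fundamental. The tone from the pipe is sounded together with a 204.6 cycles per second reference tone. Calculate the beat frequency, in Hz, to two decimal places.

Open pipe: f_n = n·v/(2L) = 1·337.8/(2·0.819) = 206.2271 Hz.
f_beat = |206.2271 − 204.6| = 1.63 Hz.

1.63 Hz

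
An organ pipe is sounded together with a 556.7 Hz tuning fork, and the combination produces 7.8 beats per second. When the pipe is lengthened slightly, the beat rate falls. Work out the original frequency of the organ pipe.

|f − 556.7| = 7.8, so the organ pipe was at either 548.9 Hz or 564.5 Hz.
A longer pipe has a lower fundamental; the adjustment lowers the organ pipe's frequency.
The beat rate fell, so the adjustment moved the organ pipe toward 556.7 Hz — it must have started above the reference.

564.5 Hz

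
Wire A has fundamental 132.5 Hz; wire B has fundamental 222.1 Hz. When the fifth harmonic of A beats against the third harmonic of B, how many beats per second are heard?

3.8 Hz

Fifth harmonic of the first: 5·132.5 = 662.5 Hz.
Third harmonic of the second: 3·222.1 = 666.3 Hz.
f_beat = |662.5 − 666.3| = 3.8 Hz.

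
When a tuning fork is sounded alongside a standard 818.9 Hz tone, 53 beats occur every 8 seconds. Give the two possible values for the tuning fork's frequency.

812.275 Hz or 825.525 Hz

Beat frequency = 53/8 = 6.625 Hz.
|f − 818.9| = 6.625, so f = 818.9 ± 6.625.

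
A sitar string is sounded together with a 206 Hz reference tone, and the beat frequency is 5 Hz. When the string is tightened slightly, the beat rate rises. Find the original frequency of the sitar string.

211 Hz

|f − 206| = 5, so the sitar string was at either 201 Hz or 211 Hz.
Increasing tension raises a string's frequency; the adjustment raises the sitar string's frequency.
The beat rate rose, so the adjustment moved the sitar string further from 206 Hz — it was already above the reference.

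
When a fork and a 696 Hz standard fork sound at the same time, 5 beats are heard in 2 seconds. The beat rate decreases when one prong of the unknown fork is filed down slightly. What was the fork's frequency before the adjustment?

Beat frequency = 5/2 = 2.5 Hz.
|f − 696| = 2.5, so the fork was at either 693.5 Hz or 698.5 Hz.
Filing a prong removes mass and raises the fork's frequency; the adjustment raises the fork's frequency.
The beat rate fell, so the adjustment moved the fork toward 696 Hz — it must have started below the reference.

693.5 Hz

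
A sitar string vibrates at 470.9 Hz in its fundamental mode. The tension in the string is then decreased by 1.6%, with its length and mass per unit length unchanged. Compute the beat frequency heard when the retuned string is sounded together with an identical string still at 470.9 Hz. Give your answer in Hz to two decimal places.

3.78 Hz

For a string, f ∝ √T, so the new frequency is 470.9·√0.984 = 467.1176 Hz.
f_beat = |467.1176 − 470.9| = 3.78 Hz.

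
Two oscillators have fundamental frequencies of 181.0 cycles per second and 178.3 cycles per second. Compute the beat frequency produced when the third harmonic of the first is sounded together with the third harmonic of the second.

Third harmonic of the first: 3·181.0 = 543.0 Hz.
Third harmonic of the second: 3·178.3 = 534.9 Hz.
f_beat = |543.0 − 534.9| = 8.1 Hz.

8.1 Hz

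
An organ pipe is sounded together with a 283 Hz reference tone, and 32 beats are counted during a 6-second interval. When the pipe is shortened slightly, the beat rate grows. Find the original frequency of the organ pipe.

Beat frequency = 32/6 = 5.3333 Hz.
|f − 283| = 5.3333, so the organ pipe was at either 277.6667 Hz or 288.3333 Hz.
A shorter pipe has a higher fundamental; the adjustment raises the organ pipe's frequency.
The beat rate rose, so the adjustment moved the organ pipe further from 283 Hz — it was already above the reference.

288.3333 Hz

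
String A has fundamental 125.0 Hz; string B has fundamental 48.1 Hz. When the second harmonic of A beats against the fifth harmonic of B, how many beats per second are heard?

Second harmonic of the first: 2·125.0 = 250.0 Hz.
Fifth harmonic of the second: 5·48.1 = 240.5 Hz.
f_beat = |250.0 − 240.5| = 9.5 Hz.

9.5 Hz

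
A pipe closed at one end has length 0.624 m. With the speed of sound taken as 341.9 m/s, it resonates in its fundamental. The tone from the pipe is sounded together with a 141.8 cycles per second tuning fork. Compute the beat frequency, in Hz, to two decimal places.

Closed pipe (odd harmonics): f_n = n·v/(4L) = 1·341.9/(4·0.624) = 136.9792 Hz.
f_beat = |136.9792 − 141.8| = 4.82 Hz.

4.82 Hz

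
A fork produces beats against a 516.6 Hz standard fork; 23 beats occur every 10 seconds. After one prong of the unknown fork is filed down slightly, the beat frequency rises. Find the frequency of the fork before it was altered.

518.9 Hz

Beat frequency = 23/10 = 2.3 Hz.
|f − 516.6| = 2.3, so the fork was at either 514.3 Hz or 518.9 Hz.
Filing a prong removes mass and raises the fork's frequency; the adjustment raises the fork's frequency.
The beat rate rose, so the adjustment moved the fork further from 516.6 Hz — it was already above the reference.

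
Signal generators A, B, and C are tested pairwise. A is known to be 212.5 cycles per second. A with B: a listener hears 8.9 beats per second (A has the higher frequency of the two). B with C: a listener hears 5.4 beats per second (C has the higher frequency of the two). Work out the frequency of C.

B is below A, so f_B = 212.5 − 8.9 = 203.6 Hz.
C is above B, so f_C = 203.6 + 5.4 = 209 Hz.

209 Hz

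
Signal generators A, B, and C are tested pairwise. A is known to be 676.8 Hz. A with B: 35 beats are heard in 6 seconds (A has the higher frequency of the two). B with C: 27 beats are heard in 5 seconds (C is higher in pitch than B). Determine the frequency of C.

676.3667 Hz

A–B: Beat frequency = 35/6 = 5.8333 Hz.
B is below A, so f_B = 676.8 − 5.8333 = 670.9667 Hz.
B–C: Beat frequency = 27/5 = 5.4 Hz.
C is above B, so f_C = 670.9667 + 5.4 = 676.3667 Hz.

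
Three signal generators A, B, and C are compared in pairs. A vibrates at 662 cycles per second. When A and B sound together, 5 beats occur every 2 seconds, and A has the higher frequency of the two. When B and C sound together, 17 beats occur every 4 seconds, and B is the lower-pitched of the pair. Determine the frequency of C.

663.75 Hz

A–B: Beat frequency = 5/2 = 2.5 Hz.
B is below A, so f_B = 662 − 2.5 = 659.5 Hz.
B–C: Beat frequency = 17/4 = 4.25 Hz.
C is above B, so f_C = 659.5 + 4.25 = 663.75 Hz.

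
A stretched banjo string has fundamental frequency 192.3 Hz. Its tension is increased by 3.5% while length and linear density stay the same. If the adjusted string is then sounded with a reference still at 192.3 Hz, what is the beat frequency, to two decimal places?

3.34 Hz

For a string, f ∝ √T, so the new frequency is 192.3·√1.035 = 195.6363 Hz.
f_beat = |195.6363 − 192.3| = 3.34 Hz.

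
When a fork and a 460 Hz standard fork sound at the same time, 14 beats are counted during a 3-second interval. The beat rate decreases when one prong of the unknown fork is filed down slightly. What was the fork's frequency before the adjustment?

Beat frequency = 14/3 = 4.6667 Hz.
|f − 460| = 4.6667, so the fork was at either 455.3333 Hz or 464.6667 Hz.
Filing a prong removes mass and raises the fork's frequency; the adjustment raises the fork's frequency.
The beat rate fell, so the adjustment moved the fork toward 460 Hz — it must have started below the reference.

455.3333 Hz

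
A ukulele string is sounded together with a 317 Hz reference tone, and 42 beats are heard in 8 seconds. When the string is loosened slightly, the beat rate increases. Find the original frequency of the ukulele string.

Beat frequency = 42/8 = 5.25 Hz.
|f − 317| = 5.25, so the ukulele string was at either 311.75 Hz or 322.25 Hz.
Reducing tension lowers a string's frequency; the adjustment lowers the ukulele string's frequency.
The beat rate rose, so the adjustment moved the ukulele string further from 317 Hz — it was already below the reference.

311.75 Hz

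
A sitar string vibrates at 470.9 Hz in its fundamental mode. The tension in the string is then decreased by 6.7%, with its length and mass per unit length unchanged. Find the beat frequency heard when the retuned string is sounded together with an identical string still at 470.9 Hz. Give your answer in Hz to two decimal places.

16.05 Hz

For a string, f ∝ √T, so the new frequency is 470.9·√0.933 = 454.8514 Hz.
f_beat = |454.8514 − 470.9| = 16.05 Hz.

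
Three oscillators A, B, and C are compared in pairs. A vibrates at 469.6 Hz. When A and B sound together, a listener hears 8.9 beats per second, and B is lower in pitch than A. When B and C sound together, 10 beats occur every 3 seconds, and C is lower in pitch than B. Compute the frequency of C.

457.3667 Hz

B is below A, so f_B = 469.6 − 8.9 = 460.7 Hz.
B–C: Beat frequency = 10/3 = 3.3333 Hz.
C is below B, so f_C = 460.7 − 3.3333 = 457.3667 Hz.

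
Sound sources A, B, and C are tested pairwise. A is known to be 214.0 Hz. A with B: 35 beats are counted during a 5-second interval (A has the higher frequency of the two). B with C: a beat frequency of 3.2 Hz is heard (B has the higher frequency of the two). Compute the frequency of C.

A–B: Beat frequency = 35/5 = 7 Hz.
B is below A, so f_B = 214.0 − 7 = 207 Hz.
C is below B, so f_C = 207 − 3.2 = 203.8 Hz.

203.8 Hz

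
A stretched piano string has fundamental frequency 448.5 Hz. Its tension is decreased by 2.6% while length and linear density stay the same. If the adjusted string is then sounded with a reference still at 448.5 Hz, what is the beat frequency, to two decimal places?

For a string, f ∝ √T, so the new frequency is 448.5·√0.974 = 442.6311 Hz.
f_beat = |442.6311 − 448.5| = 5.87 Hz.

5.87 Hz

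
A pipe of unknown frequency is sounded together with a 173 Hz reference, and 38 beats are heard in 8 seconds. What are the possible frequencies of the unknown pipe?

168.25 Hz or 177.75 Hz

Beat frequency = 38/8 = 4.75 Hz.
|f − 173| = 4.75, so f = 173 ± 4.75.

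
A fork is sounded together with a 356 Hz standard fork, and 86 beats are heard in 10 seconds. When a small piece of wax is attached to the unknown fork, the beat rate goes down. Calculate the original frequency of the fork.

Beat frequency = 86/10 = 8.6 Hz.
|f − 356| = 8.6, so the fork was at either 347.4 Hz or 364.6 Hz.
Loading a fork with wax lowers its frequency; the adjustment lowers the fork's frequency.
The beat rate fell, so the adjustment moved the fork toward 356 Hz — it must have started above the reference.

364.6 Hz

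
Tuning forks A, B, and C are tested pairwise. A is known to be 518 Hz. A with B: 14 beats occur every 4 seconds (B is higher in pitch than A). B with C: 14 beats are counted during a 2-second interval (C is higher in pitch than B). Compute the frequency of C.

528.5 Hz

A–B: Beat frequency = 14/4 = 3.5 Hz.
B is above A, so f_B = 518 + 3.5 = 521.5 Hz.
B–C: Beat frequency = 14/2 = 7 Hz.
C is above B, so f_C = 521.5 + 7 = 528.5 Hz.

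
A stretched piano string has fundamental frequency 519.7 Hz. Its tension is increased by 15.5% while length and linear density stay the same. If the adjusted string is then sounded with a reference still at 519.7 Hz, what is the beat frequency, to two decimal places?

38.83 Hz

For a string, f ∝ √T, so the new frequency is 519.7·√1.155 = 558.5264 Hz.
f_beat = |558.5264 − 519.7| = 38.83 Hz.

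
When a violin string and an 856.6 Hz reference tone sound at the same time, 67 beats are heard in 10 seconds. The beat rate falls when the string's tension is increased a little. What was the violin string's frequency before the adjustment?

849.9 Hz

Beat frequency = 67/10 = 6.7 Hz.
|f − 856.6| = 6.7, so the violin string was at either 849.9 Hz or 863.3 Hz.
Higher tension means higher frequency; the adjustment raises the violin string's frequency.
The beat rate fell, so the adjustment moved the violin string toward 856.6 Hz — it must have started below the reference.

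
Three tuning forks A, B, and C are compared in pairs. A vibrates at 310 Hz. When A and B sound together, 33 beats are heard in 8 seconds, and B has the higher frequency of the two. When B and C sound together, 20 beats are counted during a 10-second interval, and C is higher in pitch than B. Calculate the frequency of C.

316.125 Hz

A–B: Beat frequency = 33/8 = 4.125 Hz.
B is above A, so f_B = 310 + 4.125 = 314.125 Hz.
B–C: Beat frequency = 20/10 = 2 Hz.
C is above B, so f_C = 314.125 + 2 = 316.125 Hz.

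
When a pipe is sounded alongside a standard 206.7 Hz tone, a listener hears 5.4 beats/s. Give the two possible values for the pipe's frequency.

201.3 Hz or 212.1 Hz

|f − 206.7| = 5.4, so f = 206.7 ± 5.4.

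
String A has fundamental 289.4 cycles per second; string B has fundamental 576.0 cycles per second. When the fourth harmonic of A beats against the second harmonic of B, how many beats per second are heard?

5.6 Hz

Fourth harmonic of the first: 4·289.4 = 1157.6 Hz.
Second harmonic of the second: 2·576.0 = 1152.0 Hz.
f_beat = |1157.6 − 1152.0| = 5.6 Hz.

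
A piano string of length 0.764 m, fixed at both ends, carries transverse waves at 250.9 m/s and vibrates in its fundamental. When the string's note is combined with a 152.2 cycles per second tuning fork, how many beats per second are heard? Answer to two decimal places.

For a string fixed at both ends, f_n = n·v/(2L) = 1·250.9/(2·0.764) = 164.2016 Hz.
f_beat = |164.2016 − 152.2| = 12.00 Hz.

12.00 Hz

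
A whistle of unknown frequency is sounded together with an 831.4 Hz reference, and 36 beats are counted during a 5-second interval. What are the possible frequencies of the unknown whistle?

824.2 Hz or 838.6 Hz

Beat frequency = 36/5 = 7.2 Hz.
|f − 831.4| = 7.2, so f = 831.4 ± 7.2.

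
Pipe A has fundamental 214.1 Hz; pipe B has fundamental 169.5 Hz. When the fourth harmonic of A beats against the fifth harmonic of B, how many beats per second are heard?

8.9 Hz

Fourth harmonic of the first: 4·214.1 = 856.4 Hz.
Fifth harmonic of the second: 5·169.5 = 847.5 Hz.
f_beat = |856.4 − 847.5| = 8.9 Hz.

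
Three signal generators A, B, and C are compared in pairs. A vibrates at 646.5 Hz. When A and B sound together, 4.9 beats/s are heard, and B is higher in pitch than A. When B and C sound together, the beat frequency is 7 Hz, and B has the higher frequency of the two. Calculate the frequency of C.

644.4 Hz

B is above A, so f_B = 646.5 + 4.9 = 651.4 Hz.
C is below B, so f_C = 651.4 − 7 = 644.4 Hz.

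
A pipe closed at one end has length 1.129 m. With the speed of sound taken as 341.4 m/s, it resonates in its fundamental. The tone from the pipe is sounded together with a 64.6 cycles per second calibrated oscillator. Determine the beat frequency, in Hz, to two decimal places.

Closed pipe (odd harmonics): f_n = n·v/(4L) = 1·341.4/(4·1.129) = 75.5979 Hz.
f_beat = |75.5979 − 64.6| = 11.00 Hz.

11.00 Hz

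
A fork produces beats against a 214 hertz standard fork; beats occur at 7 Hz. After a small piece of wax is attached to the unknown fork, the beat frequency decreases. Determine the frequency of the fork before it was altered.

221 Hz

|f − 214| = 7, so the fork was at either 207 Hz or 221 Hz.
Loading a fork with wax lowers its frequency; the adjustment lowers the fork's frequency.
The beat rate fell, so the adjustment moved the fork toward 214 Hz — it must have started above the reference.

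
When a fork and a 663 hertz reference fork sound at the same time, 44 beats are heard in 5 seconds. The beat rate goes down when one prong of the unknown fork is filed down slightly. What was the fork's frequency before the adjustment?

654.2 Hz

Beat frequency = 44/5 = 8.8 Hz.
|f − 663| = 8.8, so the fork was at either 654.2 Hz or 671.8 Hz.
Filing a prong removes mass and raises the fork's frequency; the adjustment raises the fork's frequency.
The beat rate fell, so the adjustment moved the fork toward 663 Hz — it must have started below the reference.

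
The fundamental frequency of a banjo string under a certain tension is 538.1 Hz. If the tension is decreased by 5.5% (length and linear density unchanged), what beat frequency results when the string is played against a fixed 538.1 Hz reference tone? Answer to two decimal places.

15.01 Hz

For a string, f ∝ √T, so the new frequency is 538.1·√0.945 = 523.0930 Hz.
f_beat = |523.0930 − 538.1| = 15.01 Hz.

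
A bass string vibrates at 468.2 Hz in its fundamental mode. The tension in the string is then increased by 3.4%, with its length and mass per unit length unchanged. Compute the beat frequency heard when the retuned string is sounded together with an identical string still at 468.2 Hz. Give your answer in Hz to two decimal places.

7.89 Hz

For a string, f ∝ √T, so the new frequency is 468.2·√1.034 = 476.0929 Hz.
f_beat = |476.0929 − 468.2| = 7.89 Hz.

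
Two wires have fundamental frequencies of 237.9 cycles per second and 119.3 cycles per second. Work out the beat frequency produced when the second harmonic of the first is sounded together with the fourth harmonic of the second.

Second harmonic of the first: 2·237.9 = 475.8 Hz.
Fourth harmonic of the second: 4·119.3 = 477.2 Hz.
f_beat = |475.8 − 477.2| = 1.4 Hz.

1.4 Hz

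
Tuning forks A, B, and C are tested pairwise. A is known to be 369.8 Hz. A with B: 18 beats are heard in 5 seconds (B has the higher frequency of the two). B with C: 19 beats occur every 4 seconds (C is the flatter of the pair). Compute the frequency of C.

A–B: Beat frequency = 18/5 = 3.6 Hz.
B is above A, so f_B = 369.8 + 3.6 = 373.4 Hz.
B–C: Beat frequency = 19/4 = 4.75 Hz.
C is below B, so f_C = 373.4 − 4.75 = 368.65 Hz.

368.65 Hz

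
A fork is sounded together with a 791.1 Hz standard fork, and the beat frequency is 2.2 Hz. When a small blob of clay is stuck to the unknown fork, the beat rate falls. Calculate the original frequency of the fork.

793.3 Hz

|f − 791.1| = 2.2, so the fork was at either 788.9 Hz or 793.3 Hz.
Adding mass to a fork lowers its frequency; the adjustment lowers the fork's frequency.
The beat rate fell, so the adjustment moved the fork toward 791.1 Hz — it must have started above the reference.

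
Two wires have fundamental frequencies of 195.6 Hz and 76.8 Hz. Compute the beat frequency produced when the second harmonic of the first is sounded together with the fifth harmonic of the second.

7.2 Hz

Second harmonic of the first: 2·195.6 = 391.2 Hz.
Fifth harmonic of the second: 5·76.8 = 384.0 Hz.
f_beat = |391.2 − 384.0| = 7.2 Hz.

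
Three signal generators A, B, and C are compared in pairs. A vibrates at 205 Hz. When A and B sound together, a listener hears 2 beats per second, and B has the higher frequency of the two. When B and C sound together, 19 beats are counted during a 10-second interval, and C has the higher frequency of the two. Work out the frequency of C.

B is above A, so f_B = 205 + 2 = 207 Hz.
B–C: Beat frequency = 19/10 = 1.9 Hz.
C is above B, so f_C = 207 + 1.9 = 208.9 Hz.

208.9 Hz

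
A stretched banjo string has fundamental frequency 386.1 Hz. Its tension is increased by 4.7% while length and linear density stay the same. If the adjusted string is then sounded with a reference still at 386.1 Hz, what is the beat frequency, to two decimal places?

For a string, f ∝ √T, so the new frequency is 386.1·√1.047 = 395.0692 Hz.
f_beat = |395.0692 − 386.1| = 8.97 Hz.

8.97 Hz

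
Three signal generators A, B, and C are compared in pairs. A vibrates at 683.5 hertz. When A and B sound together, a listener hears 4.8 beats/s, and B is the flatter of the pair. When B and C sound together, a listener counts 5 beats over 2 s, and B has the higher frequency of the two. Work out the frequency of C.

676.2 Hz

B is below A, so f_B = 683.5 − 4.8 = 678.7 Hz.
B–C: Beat frequency = 5/2 = 2.5 Hz.
C is below B, so f_C = 678.7 − 2.5 = 676.2 Hz.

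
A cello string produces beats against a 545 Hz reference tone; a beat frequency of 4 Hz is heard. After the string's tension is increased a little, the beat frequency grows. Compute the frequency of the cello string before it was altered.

|f − 545| = 4, so the cello string was at either 541 Hz or 549 Hz.
Higher tension means higher frequency; the adjustment raises the cello string's frequency.
The beat rate rose, so the adjustment moved the cello string further from 545 Hz — it was already above the reference.

549 Hz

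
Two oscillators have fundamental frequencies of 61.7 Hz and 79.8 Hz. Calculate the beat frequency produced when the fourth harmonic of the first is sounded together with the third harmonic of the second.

7.4 Hz

Fourth harmonic of the first: 4·61.7 = 246.8 Hz.
Third harmonic of the second: 3·79.8 = 239.4 Hz.
f_beat = |246.8 − 239.4| = 7.4 Hz.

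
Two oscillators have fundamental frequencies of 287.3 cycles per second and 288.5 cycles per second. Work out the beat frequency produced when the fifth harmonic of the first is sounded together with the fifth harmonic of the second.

Fifth harmonic of the first: 5·287.3 = 1436.5 Hz.
Fifth harmonic of the second: 5·288.5 = 1442.5 Hz.
f_beat = |1436.5 − 1442.5| = 6.0 Hz.

6.0 Hz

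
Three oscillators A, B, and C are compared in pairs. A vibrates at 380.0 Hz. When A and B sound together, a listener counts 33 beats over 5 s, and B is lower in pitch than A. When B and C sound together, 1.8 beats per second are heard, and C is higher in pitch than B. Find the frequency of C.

375.2 Hz

A–B: Beat frequency = 33/5 = 6.6 Hz.
B is below A, so f_B = 380.0 − 6.6 = 373.4 Hz.
C is above B, so f_C = 373.4 + 1.8 = 375.2 Hz.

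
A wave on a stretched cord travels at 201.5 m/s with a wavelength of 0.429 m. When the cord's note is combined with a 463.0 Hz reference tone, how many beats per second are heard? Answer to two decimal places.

Source frequency f = v/λ = 201.5/0.429 = 469.6970 Hz.
f_beat = |469.6970 − 463.0| = 6.70 Hz.

6.70 Hz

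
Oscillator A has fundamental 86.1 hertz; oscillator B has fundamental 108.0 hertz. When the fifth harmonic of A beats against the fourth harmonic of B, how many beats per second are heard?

Fifth harmonic of the first: 5·86.1 = 430.5 Hz.
Fourth harmonic of the second: 4·108.0 = 432.0 Hz.
f_beat = |430.5 − 432.0| = 1.5 Hz.

1.5 Hz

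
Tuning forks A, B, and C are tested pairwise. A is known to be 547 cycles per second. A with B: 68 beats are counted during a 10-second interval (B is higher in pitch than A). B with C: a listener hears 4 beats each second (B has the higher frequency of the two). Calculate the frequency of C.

A–B: Beat frequency = 68/10 = 6.8 Hz.
B is above A, so f_B = 547 + 6.8 = 553.8 Hz.
C is below B, so f_C = 553.8 − 4 = 549.8 Hz.

549.8 Hz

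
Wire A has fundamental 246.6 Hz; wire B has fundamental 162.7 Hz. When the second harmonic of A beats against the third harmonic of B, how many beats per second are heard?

Second harmonic of the first: 2·246.6 = 493.2 Hz.
Third harmonic of the second: 3·162.7 = 488.1 Hz.
f_beat = |493.2 − 488.1| = 5.1 Hz.

5.1 Hz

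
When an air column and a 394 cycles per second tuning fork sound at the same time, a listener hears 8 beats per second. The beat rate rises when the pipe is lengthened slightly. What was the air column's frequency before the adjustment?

386 Hz

|f − 394| = 8, so the air column was at either 386 Hz or 402 Hz.
A longer pipe has a lower fundamental; the adjustment lowers the air column's frequency.
The beat rate rose, so the adjustment moved the air column further from 394 Hz — it was already below the reference.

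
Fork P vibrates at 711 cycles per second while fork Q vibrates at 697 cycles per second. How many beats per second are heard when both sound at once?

Beats arise from superposition of two nearby frequencies; the beat rate is |f₁ − f₂|.
|711 − 697| = 14 Hz.

14 Hz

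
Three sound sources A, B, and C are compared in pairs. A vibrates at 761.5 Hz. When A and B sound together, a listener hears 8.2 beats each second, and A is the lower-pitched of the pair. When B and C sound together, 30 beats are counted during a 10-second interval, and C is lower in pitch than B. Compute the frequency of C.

B is above A, so f_B = 761.5 + 8.2 = 769.7 Hz.
B–C: Beat frequency = 30/10 = 3 Hz.
C is below B, so f_C = 769.7 − 3 = 766.7 Hz.

766.7 Hz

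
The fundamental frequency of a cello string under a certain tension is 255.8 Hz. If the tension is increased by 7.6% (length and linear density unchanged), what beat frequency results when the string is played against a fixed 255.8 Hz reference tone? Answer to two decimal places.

9.54 Hz

For a string, f ∝ √T, so the new frequency is 255.8·√1.076 = 265.3424 Hz.
f_beat = |265.3424 − 255.8| = 9.54 Hz.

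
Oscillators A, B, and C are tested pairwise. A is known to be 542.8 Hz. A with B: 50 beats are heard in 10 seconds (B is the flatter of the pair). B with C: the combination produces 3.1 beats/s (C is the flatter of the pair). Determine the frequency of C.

A–B: Beat frequency = 50/10 = 5 Hz.
B is below A, so f_B = 542.8 − 5 = 537.8 Hz.
C is below B, so f_C = 537.8 − 3.1 = 534.7 Hz.

534.7 Hz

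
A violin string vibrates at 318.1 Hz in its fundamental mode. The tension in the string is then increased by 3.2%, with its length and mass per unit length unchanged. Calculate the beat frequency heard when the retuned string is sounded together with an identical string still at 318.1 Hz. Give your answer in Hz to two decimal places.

5.05 Hz

For a string, f ∝ √T, so the new frequency is 318.1·√1.032 = 323.1495 Hz.
f_beat = |323.1495 − 318.1| = 5.05 Hz.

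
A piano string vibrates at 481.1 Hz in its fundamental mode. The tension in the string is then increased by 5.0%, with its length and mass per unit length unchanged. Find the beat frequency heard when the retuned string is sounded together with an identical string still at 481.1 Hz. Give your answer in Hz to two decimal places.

11.88 Hz

For a string, f ∝ √T, so the new frequency is 481.1·√1.050 = 492.9808 Hz.
f_beat = |492.9808 − 481.1| = 11.88 Hz.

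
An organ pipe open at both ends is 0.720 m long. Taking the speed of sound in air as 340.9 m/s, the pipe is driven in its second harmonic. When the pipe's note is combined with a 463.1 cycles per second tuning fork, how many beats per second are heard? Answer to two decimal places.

Open pipe: f_n = n·v/(2L) = 2·340.9/(2·0.720) = 473.4722 Hz.
f_beat = |473.4722 − 463.1| = 10.37 Hz.

10.37 Hz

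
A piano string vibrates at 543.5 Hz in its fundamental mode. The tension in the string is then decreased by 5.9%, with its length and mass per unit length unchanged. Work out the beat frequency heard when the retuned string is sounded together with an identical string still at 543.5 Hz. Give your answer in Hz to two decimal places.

16.28 Hz

For a string, f ∝ √T, so the new frequency is 543.5·√0.941 = 527.2230 Hz.
f_beat = |527.2230 − 543.5| = 16.28 Hz.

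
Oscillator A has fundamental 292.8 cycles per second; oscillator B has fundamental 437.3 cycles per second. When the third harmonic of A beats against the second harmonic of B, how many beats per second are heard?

3.8 Hz

Third harmonic of the first: 3·292.8 = 878.4 Hz.
Second harmonic of the second: 2·437.3 = 874.6 Hz.
f_beat = |878.4 − 874.6| = 3.8 Hz.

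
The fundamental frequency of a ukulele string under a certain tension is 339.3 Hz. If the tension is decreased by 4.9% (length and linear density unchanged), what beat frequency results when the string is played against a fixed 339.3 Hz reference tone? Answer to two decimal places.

For a string, f ∝ √T, so the new frequency is 339.3·√0.951 = 330.8827 Hz.
f_beat = |330.8827 − 339.3| = 8.42 Hz.

8.42 Hz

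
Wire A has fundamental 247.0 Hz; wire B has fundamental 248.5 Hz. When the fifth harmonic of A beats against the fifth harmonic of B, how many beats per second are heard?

Fifth harmonic of the first: 5·247.0 = 1235.0 Hz.
Fifth harmonic of the second: 5·248.5 = 1242.5 Hz.
f_beat = |1235.0 − 1242.5| = 7.5 Hz.

7.5 Hz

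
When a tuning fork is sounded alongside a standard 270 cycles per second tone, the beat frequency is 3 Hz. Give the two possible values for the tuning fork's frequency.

|f − 270| = 3, so f = 270 ± 3.

267 Hz or 273 Hz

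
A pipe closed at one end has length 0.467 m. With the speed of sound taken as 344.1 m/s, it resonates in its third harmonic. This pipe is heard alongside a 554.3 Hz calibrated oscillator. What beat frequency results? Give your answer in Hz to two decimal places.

Closed pipe (odd harmonics): f_n = n·v/(4L) = 3·344.1/(4·0.467) = 552.6231 Hz.
f_beat = |552.6231 − 554.3| = 1.68 Hz.

1.68 Hz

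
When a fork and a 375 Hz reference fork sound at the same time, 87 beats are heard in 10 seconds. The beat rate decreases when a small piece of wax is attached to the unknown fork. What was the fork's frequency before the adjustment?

Beat frequency = 87/10 = 8.7 Hz.
|f − 375| = 8.7, so the fork was at either 366.3 Hz or 383.7 Hz.
Loading a fork with wax lowers its frequency; the adjustment lowers the fork's frequency.
The beat rate fell, so the adjustment moved the fork toward 375 Hz — it must have started above the reference.

383.7 Hz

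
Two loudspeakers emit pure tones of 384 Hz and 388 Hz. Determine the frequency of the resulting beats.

Beats arise from superposition of two nearby frequencies; the beat rate is |f₁ − f₂|.
|384 − 388| = 4 Hz.

4 Hz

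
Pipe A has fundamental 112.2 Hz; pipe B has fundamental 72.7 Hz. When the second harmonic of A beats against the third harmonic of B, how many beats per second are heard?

6.3 Hz

Second harmonic of the first: 2·112.2 = 224.4 Hz.
Third harmonic of the second: 3·72.7 = 218.1 Hz.
f_beat = |224.4 − 218.1| = 6.3 Hz.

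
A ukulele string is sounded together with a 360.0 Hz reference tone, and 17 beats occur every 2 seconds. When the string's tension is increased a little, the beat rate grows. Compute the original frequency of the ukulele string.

Beat frequency = 17/2 = 8.5 Hz.
|f − 360.0| = 8.5, so the ukulele string was at either 351.5 Hz or 368.5 Hz.
Higher tension means higher frequency; the adjustment raises the ukulele string's frequency.
The beat rate rose, so the adjustment moved the ukulele string further from 360.0 Hz — it was already above the reference.

368.5 Hz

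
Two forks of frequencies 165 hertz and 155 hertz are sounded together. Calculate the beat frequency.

Beats arise from superposition of two nearby frequencies; the beat rate is |f₁ − f₂|.
|165 − 155| = 10 Hz.

10 Hz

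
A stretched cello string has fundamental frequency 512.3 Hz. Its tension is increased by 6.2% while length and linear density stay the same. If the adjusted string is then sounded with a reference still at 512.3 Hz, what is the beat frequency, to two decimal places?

For a string, f ∝ √T, so the new frequency is 512.3·√1.062 = 527.9425 Hz.
f_beat = |527.9425 − 512.3| = 15.64 Hz.

15.64 Hz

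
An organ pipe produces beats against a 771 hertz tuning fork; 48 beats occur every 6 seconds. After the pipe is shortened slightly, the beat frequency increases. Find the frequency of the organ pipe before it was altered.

Beat frequency = 48/6 = 8 Hz.
|f − 771| = 8, so the organ pipe was at either 763 Hz or 779 Hz.
A shorter pipe has a higher fundamental; the adjustment raises the organ pipe's frequency.
The beat rate rose, so the adjustment moved the organ pipe further from 771 Hz — it was already above the reference.

779 Hz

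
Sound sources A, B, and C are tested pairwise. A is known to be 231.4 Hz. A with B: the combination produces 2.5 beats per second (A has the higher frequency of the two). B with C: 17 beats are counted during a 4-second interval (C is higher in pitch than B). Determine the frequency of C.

B is below A, so f_B = 231.4 − 2.5 = 228.9 Hz.
B–C: Beat frequency = 17/4 = 4.25 Hz.
C is above B, so f_C = 228.9 + 4.25 = 233.15 Hz.

233.15 Hz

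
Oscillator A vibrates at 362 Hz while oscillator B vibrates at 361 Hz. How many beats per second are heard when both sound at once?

f_beat = |f₁ − f₂|.
|362 − 361| = 1 Hz.

1 Hz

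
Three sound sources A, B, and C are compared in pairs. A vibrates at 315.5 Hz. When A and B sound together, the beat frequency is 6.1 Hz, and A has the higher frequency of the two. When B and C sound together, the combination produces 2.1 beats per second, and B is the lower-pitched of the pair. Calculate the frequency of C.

311.5 Hz

B is below A, so f_B = 315.5 − 6.1 = 309.4 Hz.
C is above B, so f_C = 309.4 + 2.1 = 311.5 Hz.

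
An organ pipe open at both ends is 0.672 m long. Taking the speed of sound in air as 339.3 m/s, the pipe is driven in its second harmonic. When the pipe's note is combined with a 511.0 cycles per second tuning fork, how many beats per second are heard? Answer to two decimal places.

Open pipe: f_n = n·v/(2L) = 2·339.3/(2·0.672) = 504.9107 Hz.
f_beat = |504.9107 − 511.0| = 6.09 Hz.

6.09 Hz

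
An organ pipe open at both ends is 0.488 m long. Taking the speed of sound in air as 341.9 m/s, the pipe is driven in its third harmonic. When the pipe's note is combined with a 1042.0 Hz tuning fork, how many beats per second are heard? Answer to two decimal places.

Open pipe: f_n = n·v/(2L) = 3·341.9/(2·0.488) = 1050.9221 Hz.
f_beat = |1050.9221 − 1042.0| = 8.92 Hz.

8.92 Hz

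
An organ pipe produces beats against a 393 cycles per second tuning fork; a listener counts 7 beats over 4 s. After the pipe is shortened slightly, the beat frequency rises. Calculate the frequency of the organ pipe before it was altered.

Beat frequency = 7/4 = 1.75 Hz.
|f − 393| = 1.75, so the organ pipe was at either 391.25 Hz or 394.75 Hz.
A shorter pipe has a higher fundamental; the adjustment raises the organ pipe's frequency.
The beat rate rose, so the adjustment moved the organ pipe further from 393 Hz — it was already above the reference.

394.75 Hz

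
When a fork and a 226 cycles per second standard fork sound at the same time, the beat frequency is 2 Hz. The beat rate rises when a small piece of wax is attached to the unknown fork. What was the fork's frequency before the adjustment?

|f − 226| = 2, so the fork was at either 224 Hz or 228 Hz.
Loading a fork with wax lowers its frequency; the adjustment lowers the fork's frequency.
The beat rate rose, so the adjustment moved the fork further from 226 Hz — it was already below the reference.

224 Hz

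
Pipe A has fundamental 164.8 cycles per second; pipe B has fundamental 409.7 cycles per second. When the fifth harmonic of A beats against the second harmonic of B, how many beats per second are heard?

Fifth harmonic of the first: 5·164.8 = 824.0 Hz.
Second harmonic of the second: 2·409.7 = 819.4 Hz.
f_beat = |824.0 − 819.4| = 4.6 Hz.

4.6 Hz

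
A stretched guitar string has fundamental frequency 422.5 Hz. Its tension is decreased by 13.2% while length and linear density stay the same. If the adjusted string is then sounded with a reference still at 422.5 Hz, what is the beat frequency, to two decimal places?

For a string, f ∝ √T, so the new frequency is 422.5·√0.868 = 393.6285 Hz.
f_beat = |393.6285 − 422.5| = 28.87 Hz.

28.87 Hz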